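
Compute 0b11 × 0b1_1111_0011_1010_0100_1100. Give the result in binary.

0b10111011010111011100100

Multiply each base-2 digit by 3, carrying:
  0×3 = 0 → write 0
  0×3 = 0 → write 0
  1×3 = 3 → write 1 carry 1
  1×3+1 = 4 → write 0 carry 2
  0×3+2 = 2 → write 0 carry 1
  0×3+1 = 1 → write 1
  1×3 = 3 → write 1 carry 1
  0×3+1 = 1 → write 1
  0×3 = 0 → write 0
  1×3 = 3 → write 1 carry 1
  0×3+1 = 1 → write 1
  1×3 = 3 → write 1 carry 1
  1×3+1 = 4 → write 0 carry 2
  1×3+2 = 5 → write 1 carry 2
  0×3+2 = 2 → write 0 carry 1
  0×3+1 = 1 → write 1
  1×3 = 3 → write 1 carry 1
  1×3+1 = 4 → write 0 carry 2
  1×3+2 = 5 → write 1 carry 2
  1×3+2 = 5 → write 1 carry 2
  1×3+2 = 5 → write 1 carry 2
  remaining carry: 10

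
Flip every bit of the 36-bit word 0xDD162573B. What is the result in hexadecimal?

Each hex digit d becomes F−d:
  D→2, D→2, 1→E, 6→9, 2→D, 5→A, 7→8, 3→C, B→4

0x22E9DA8C4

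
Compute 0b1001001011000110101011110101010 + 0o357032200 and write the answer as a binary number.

0b1001101000111111000110000101010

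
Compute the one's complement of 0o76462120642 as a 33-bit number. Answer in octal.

0o01315657135

Each oct digit d becomes 7−d:
  7→0, 6→1, 4→3, 6→1, 2→5, 1→6, 2→5, 0→7, 6→1, 4→3, 2→5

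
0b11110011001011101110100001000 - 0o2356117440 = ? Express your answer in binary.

0b1010101011010011110111101000

0o2356117440 = 0b10011101110001001111100100000 in binary.
Subtract column by column in base 2:
  0-0 → 0
  0-0 → 0
  0-0 → 0
  1-0 → 1
  0-0 → 0
  0-1 → 1 (borrow)
  0-0-1 → 1 (borrow)
  0-0-1 → 1 (borrow)
  1-1-1 → 1 (borrow)
  0-1-1 → 0 (borrow)
  1-1-1 → 1 (borrow)
  1-1-1 → 1 (borrow)
  1-1-1 → 1 (borrow)
  0-0-1 → 1 (borrow)
  1-0-1 → 0
  1-1 → 0
  1-0 → 1
  0-0 → 0
  1-0 → 1
  0-1 → 1 (borrow)
  0-1-1 → 0 (borrow)
  1-1-1 → 1 (borrow)
  1-0-1 → 0
  0-1 → 1 (borrow)
  0-1-1 → 0 (borrow)
  1-1-1 → 1 (borrow)
  1-0-1 → 0
  1-0 → 1
  1-1 → 0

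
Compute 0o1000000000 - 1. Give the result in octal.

0o777777777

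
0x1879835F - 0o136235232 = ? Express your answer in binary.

0b10111000000000100100011000101

0x1879835F = 0b11000011110011000001101011111 in binary.
0o136235232 = 0b1011110010011101010011010 in binary.
Subtract column by column in base 2:
  1-0 → 1
  1-1 → 0
  1-0 → 1
  1-1 → 0
  1-1 → 0
  0-0 → 0
  1-0 → 1
  0-1 → 1 (borrow)
  1-0-1 → 0
  1-1 → 0
  0-0 → 0
  0-1 → 1 (borrow)
  0-1-1 → 0 (borrow)
  0-1-1 → 0 (borrow)
  0-0-1 → 1 (borrow)
  1-0-1 → 0
  1-1 → 0
  0-0 → 0
  0-0 → 0
  1-1 → 0
  1-1 → 0
  1-1 → 0
  1-1 → 0
  0-0 → 0
  0-1 → 1 (borrow)
  0-0-1 → 1 (borrow)
  0-0-1 → 1 (borrow)
  1-0-1 → 0
  1-0 → 1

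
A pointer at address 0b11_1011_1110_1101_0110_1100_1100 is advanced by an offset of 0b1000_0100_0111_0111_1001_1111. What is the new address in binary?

Add column by column in base 2, right to left:
  0+1 = 1
  0+1 = 1
  1+1 = 0 carry 1
  1+1+1 = 1 carry 1
  0+1+1 = 0 carry 1
  0+0+1 = 1
  1+0 = 1
  1+1 = 0 carry 1
  0+1+1 = 0 carry 1
  1+1+1 = 1 carry 1
  1+1+1 = 1 carry 1
  0+0+1 = 1
  1+1 = 0 carry 1
  0+1+1 = 0 carry 1
  1+1+1 = 1 carry 1
  1+0+1 = 0 carry 1
  0+0+1 = 1
  1+0 = 1
  1+1 = 0 carry 1
  1+0+1 = 0 carry 1
  1+0+1 = 0 carry 1
  1+0+1 = 0 carry 1
  0+0+1 = 1
  1+1 = 0 carry 1
  1+0+1 = 0 carry 1
  1+0+1 = 0 carry 1
  final carry 1

0b100010000110100111001101011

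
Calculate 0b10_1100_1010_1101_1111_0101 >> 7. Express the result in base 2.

0b101100101011011

Right shift by 7: drop the 7 least-significant bits.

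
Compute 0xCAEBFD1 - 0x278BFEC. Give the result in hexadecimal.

Subtract column by column in base 16:
  1-C → 5 (borrow)
  D-E-1 → E (borrow)
  F-F-1 → F (borrow)
  B-B-1 → F (borrow)
  E-8-1 → 5
  A-7 → 3
  C-2 → A

0xA35FFE5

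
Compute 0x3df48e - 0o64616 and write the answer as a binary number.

0b1111011000101100000000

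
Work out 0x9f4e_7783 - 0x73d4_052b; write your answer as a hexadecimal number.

Subtract column by column in base 16:
  3-b → 8 (borrow)
  8-2-1 → 5
  7-5 → 2
  7-0 → 7
  e-4 → a
  4-d → 7 (borrow)
  f-3-1 → b
  9-7 → 2

0x2b7a7258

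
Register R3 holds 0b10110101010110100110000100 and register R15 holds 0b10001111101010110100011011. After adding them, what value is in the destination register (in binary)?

0b101000101000001011010011111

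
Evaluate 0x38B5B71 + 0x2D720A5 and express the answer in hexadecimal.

Add column by column in base 16, right to left:
  1+5 = 6
  7+A = 1 carry 1
  B+0+1 = C
  5+2 = 7
  B+7 = 2 carry 1
  8+D+1 = 6 carry 1
  3+2+1 = 6

0x6627C16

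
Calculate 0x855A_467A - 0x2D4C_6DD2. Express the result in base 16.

0x580DD8A8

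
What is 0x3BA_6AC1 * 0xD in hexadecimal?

0x30776BCD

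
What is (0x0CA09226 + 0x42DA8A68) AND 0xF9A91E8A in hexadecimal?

0x49291C8A

Add column by column in base 16, right to left:
  6+8 = E
  2+6 = 8
  2+A = C
  9+8 = 1 carry 1
  0+A+1 = B
  A+D = 7 carry 1
  C+2+1 = F
  0+4 = 4
Sum = 0x4F7B1C8E; now AND with 0xF9A91E8A:
  4&F=4, F&9=9, 7&A=2, B&9=9, 1&1=1, C&E=C, 8&8=8, E&A=A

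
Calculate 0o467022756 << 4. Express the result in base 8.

4 bits is not a whole number of base-8 digits; in binary: 100110111000010010111101110 << 4 = 1001101110000100101111011100000.

0o11560457340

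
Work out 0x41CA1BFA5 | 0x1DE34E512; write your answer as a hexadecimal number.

OR each hex digit independently (no carries):
  4|1=5, 1|D=D, C|E=E, A|3=B, 1|4=5, B|E=F, F|5=F, A|1=B, 5|2=7

0x5DEB5FFB7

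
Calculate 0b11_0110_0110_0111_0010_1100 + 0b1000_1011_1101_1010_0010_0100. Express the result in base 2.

0b110000100100000101010000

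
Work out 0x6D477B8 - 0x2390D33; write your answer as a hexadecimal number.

0x49B6A85

Subtract column by column in base 16:
  8-3 → 5
  B-3 → 8
  7-D → A (borrow)
  7-0-1 → 6
  4-9 → B (borrow)
  D-3-1 → 9
  6-2 → 4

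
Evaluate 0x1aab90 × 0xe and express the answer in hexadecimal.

Multiply each base-16 digit by 14, carrying:
  0×14 = 0 → write 0
  9×14 = 126 → write e carry 7
  b×14+7 = 161 → write 1 carry 10
  a×14+10 = 150 → write 6 carry 9
  a×14+9 = 149 → write 5 carry 9
  1×14+9 = 23 → write 7 carry 1
  remaining carry: 1

0x17561e0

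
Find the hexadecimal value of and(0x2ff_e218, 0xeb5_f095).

0x2b5e010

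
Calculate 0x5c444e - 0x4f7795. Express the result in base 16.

0xcccb9

Subtract column by column in base 16:
  e-5 → 9
  4-9 → b (borrow)
  4-7-1 → c (borrow)
  4-7-1 → c (borrow)
  c-f-1 → c (borrow)
  5-4-1 → 0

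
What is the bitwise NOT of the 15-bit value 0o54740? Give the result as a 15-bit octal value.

0o23037

Each oct digit d becomes 7−d:
  5→2, 4→3, 7→0, 4→3, 0→7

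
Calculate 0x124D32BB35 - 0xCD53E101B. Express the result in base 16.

0x577F4AB1A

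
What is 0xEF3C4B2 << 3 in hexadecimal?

3 bits is not a whole number of base-16 digits; in binary: 1110111100111100010010110010 << 3 = 1110111100111100010010110010000.

0x779E2590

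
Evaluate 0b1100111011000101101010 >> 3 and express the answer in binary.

Right shift by 3: drop the 3 least-significant bits.

0b1100111011000101101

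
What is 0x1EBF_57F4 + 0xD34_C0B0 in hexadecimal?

Add column by column in base 16, right to left:
  4+0 = 4
  F+B = A carry 1
  7+0+1 = 8
  5+C = 1 carry 1
  F+4+1 = 4 carry 1
  B+3+1 = F
  E+D = B carry 1
  1+0+1 = 2

0x2BF418A4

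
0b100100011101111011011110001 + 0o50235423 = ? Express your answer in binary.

0o50235423 = 0b101000010011101100010011 in binary.
Add column by column in base 2, right to left:
  1+1 = 0 carry 1
  0+1+1 = 0 carry 1
  0+0+1 = 1
  0+0 = 0
  1+1 = 0 carry 1
  1+0+1 = 0 carry 1
  1+0+1 = 0 carry 1
  1+0+1 = 0 carry 1
  0+1+1 = 0 carry 1
  1+1+1 = 1 carry 1
  1+0+1 = 0 carry 1
  0+1+1 = 0 carry 1
  1+1+1 = 1 carry 1
  1+1+1 = 1 carry 1
  1+0+1 = 0 carry 1
  1+0+1 = 0 carry 1
  0+1+1 = 0 carry 1
  1+0+1 = 0 carry 1
  1+0+1 = 0 carry 1
  1+0+1 = 0 carry 1
  0+0+1 = 1
  0+1 = 1
  0+0 = 0
  1+1 = 0 carry 1
  0+0+1 = 1
  0+0 = 0
  1+0 = 1

0b101001100000011001000000100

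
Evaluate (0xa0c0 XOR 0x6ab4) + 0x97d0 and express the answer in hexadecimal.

0x16244

First 0xa0c0 XOR 0x6ab4 = 0xca74.
Add column by column in base 16, right to left:
  4+0 = 4
  7+d = 4 carry 1
  a+7+1 = 2 carry 1
  c+9+1 = 6 carry 1
  final carry 1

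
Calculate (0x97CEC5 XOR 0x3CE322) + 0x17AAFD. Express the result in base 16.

0xC2D8E4

First 0x97CEC5 XOR 0x3CE322 = 0xAB2DE7.
Add column by column in base 16, right to left:
  7+D = 4 carry 1
  E+F+1 = E carry 1
  D+A+1 = 8 carry 1
  2+A+1 = D
  B+7 = 2 carry 1
  A+1+1 = C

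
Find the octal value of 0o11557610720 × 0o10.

Multiply each base-8 digit by 8, carrying:
  0×8 = 0 → write 0
  2×8 = 16 → write 0 carry 2
  7×8+2 = 58 → write 2 carry 7
  0×8+7 = 7 → write 7
  1×8 = 8 → write 0 carry 1
  6×8+1 = 49 → write 1 carry 6
  7×8+6 = 62 → write 6 carry 7
  5×8+7 = 47 → write 7 carry 5
  5×8+5 = 45 → write 5 carry 5
  1×8+5 = 13 → write 5 carry 1
  1×8+1 = 9 → write 1 carry 1
  remaining carry: 1

0o115576107200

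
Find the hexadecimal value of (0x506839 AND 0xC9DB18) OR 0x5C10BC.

0x5C58BC

0x506839 AND 0xC9DB18 = 0x404818.
Then OR with 0x5C10BC.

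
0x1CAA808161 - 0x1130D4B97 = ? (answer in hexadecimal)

0x1B977335CA

Subtract column by column in base 16:
  1-7 → A (borrow)
  6-9-1 → C (borrow)
  1-B-1 → 5 (borrow)
  8-4-1 → 3
  0-D → 3 (borrow)
  8-0-1 → 7
  A-3 → 7
  A-1 → 9
  C-1 → B
  1-0 → 1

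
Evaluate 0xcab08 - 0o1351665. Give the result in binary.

0xcab08 = 0b11001010101100001000 in binary.
0o1351665 = 0b1011101001110110101 in binary.
Subtract column by column in base 2:
  0-1 → 1 (borrow)
  0-0-1 → 1 (borrow)
  0-1-1 → 0 (borrow)
  1-0-1 → 0
  0-1 → 1 (borrow)
  0-1-1 → 0 (borrow)
  0-0-1 → 1 (borrow)
  0-1-1 → 0 (borrow)
  1-1-1 → 1 (borrow)
  1-1-1 → 1 (borrow)
  0-0-1 → 1 (borrow)
  1-0-1 → 0
  0-1 → 1 (borrow)
  1-0-1 → 0
  0-1 → 1 (borrow)
  1-1-1 → 1 (borrow)
  0-1-1 → 0 (borrow)
  0-0-1 → 1 (borrow)
  1-1-1 → 1 (borrow)
  1-0-1 → 0

0b1101101011101010011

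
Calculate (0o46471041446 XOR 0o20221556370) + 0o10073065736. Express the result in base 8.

0o76743605674

First 0o46471041446 XOR 0o20221556370 = 0o66650517736.
Add column by column in base 8, right to left:
  6+6 = 4 carry 1
  3+3+1 = 7
  7+7 = 6 carry 1
  7+5+1 = 5 carry 1
  1+6+1 = 0 carry 1
  5+0+1 = 6
  0+3 = 3
  5+7 = 4 carry 1
  6+0+1 = 7
  6+0 = 6
  6+1 = 7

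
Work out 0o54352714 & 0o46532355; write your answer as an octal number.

AND each oct digit independently (no carries):
  5&4=4, 4&6=4, 3&5=1, 5&3=1, 2&2=2, 7&3=3, 1&5=1, 4&5=4

0o44112314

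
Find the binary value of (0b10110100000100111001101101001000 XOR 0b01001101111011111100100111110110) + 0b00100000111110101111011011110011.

0b100011010111101110100100110110001

First 0b10110100000100111001101101001000 XOR 0b01001101111011111100100111110110 = 0b11111001111111000101001010111110.
Add column by column in base 2, right to left:
  0+1 = 1
  1+1 = 0 carry 1
  1+0+1 = 0 carry 1
  1+0+1 = 0 carry 1
  1+1+1 = 1 carry 1
  1+1+1 = 1 carry 1
  0+1+1 = 0 carry 1
  1+1+1 = 1 carry 1
  0+0+1 = 1
  1+1 = 0 carry 1
  0+1+1 = 0 carry 1
  0+0+1 = 1
  1+1 = 0 carry 1
  0+1+1 = 0 carry 1
  1+1+1 = 1 carry 1
  0+1+1 = 0 carry 1
  0+0+1 = 1
  0+1 = 1
  1+0 = 1
  1+1 = 0 carry 1
  1+1+1 = 1 carry 1
  1+1+1 = 1 carry 1
  1+1+1 = 1 carry 1
  1+1+1 = 1 carry 1
  1+0+1 = 0 carry 1
  0+0+1 = 1
  0+0 = 0
  1+0 = 1
  1+0 = 1
  1+1 = 0 carry 1
  1+0+1 = 0 carry 1
  1+0+1 = 0 carry 1
  final carry 1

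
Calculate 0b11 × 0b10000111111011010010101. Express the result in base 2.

Multiply each base-2 digit by 3, carrying:
  1×3 = 3 → write 1 carry 1
  0×3+1 = 1 → write 1
  1×3 = 3 → write 1 carry 1
  0×3+1 = 1 → write 1
  1×3 = 3 → write 1 carry 1
  0×3+1 = 1 → write 1
  0×3 = 0 → write 0
  1×3 = 3 → write 1 carry 1
  0×3+1 = 1 → write 1
  1×3 = 3 → write 1 carry 1
  1×3+1 = 4 → write 0 carry 2
  0×3+2 = 2 → write 0 carry 1
  1×3+1 = 4 → write 0 carry 2
  1×3+2 = 5 → write 1 carry 2
  1×3+2 = 5 → write 1 carry 2
  1×3+2 = 5 → write 1 carry 2
  1×3+2 = 5 → write 1 carry 2
  1×3+2 = 5 → write 1 carry 2
  0×3+2 = 2 → write 0 carry 1
  0×3+1 = 1 → write 1
  0×3 = 0 → write 0
  0×3 = 0 → write 0
  1×3 = 3 → write 1 carry 1
  remaining carry: 1

0b110010111110001110111111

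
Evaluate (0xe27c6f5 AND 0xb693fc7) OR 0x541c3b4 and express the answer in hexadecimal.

0xf61c7f5

0xe27c6f5 AND 0xb693fc7 = 0xa2106c5.
Then OR with 0x541c3b4.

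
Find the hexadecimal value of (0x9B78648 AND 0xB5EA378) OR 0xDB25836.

0x9B78648 AND 0xB5EA378 = 0x9168248.
Then OR with 0xDB25836.

0xDB6DA7E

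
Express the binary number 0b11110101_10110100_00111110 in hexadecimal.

0xf5b43e

Group the bits into nibbles: 1111 0101 1011 0100 0011 1110 → f5b43e.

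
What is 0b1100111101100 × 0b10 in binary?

Multiply each base-2 digit by 2, carrying:
  0×2 = 0 → write 0
  0×2 = 0 → write 0
  1×2 = 2 → write 0 carry 1
  1×2+1 = 3 → write 1 carry 1
  0×2+1 = 1 → write 1
  1×2 = 2 → write 0 carry 1
  1×2+1 = 3 → write 1 carry 1
  1×2+1 = 3 → write 1 carry 1
  1×2+1 = 3 → write 1 carry 1
  0×2+1 = 1 → write 1
  0×2 = 0 → write 0
  1×2 = 2 → write 0 carry 1
  1×2+1 = 3 → write 1 carry 1
  remaining carry: 1

0b11001111011000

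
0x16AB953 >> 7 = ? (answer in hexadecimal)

7 bits is not a whole number of base-16 digits; in binary: 1011010101011100101010011 >> 7 = 101101010101110010.

0x2D572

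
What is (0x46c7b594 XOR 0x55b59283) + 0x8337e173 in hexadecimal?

First 0x46c7b594 XOR 0x55b59283 = 0x13722717.
Add column by column in base 16, right to left:
  7+3 = a
  1+7 = 8
  7+1 = 8
  2+e = 0 carry 1
  2+7+1 = a
  7+3 = a
  3+3 = 6
  1+8 = 9

0x96aa088a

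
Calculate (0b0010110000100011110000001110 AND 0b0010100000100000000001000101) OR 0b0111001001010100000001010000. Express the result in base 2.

0b111101001110100000001010100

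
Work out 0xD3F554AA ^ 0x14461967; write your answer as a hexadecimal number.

XOR each hex digit independently (no carries):
  D^1=C, 3^4=7, F^4=B, 5^6=3, 5^1=4, 4^9=D, A^6=C, A^7=D

0xC7B34DCD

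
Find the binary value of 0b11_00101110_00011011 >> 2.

0b1100101110000110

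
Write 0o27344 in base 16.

Each octal digit is 3 bits: 2=010 7=111 3=011 4=100 4=100.
Group the bits into nibbles: 0010 1110 1110 0100 → 2EE4.

0x2EE4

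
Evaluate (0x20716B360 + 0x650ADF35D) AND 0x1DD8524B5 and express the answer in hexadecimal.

0x558424B5

Add column by column in base 16, right to left:
  0+D = D
  6+5 = B
  3+3 = 6
  B+F = A carry 1
  6+D+1 = 4 carry 1
  1+A+1 = C
  7+0 = 7
  0+5 = 5
  2+6 = 8
Sum = 0x857C4A6BD; now AND with 0x1DD8524B5:
  8&1=0, 5&D=5, 7&D=5, C&8=8, 4&5=4, A&2=2, 6&4=4, B&B=B, D&5=5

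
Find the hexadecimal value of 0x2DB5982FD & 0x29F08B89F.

AND each hex digit independently (no carries):
  2&2=2, D&9=9, B&F=B, 5&0=0, 9&8=8, 8&B=8, 2&8=0, F&9=9, D&F=D

0x29B08809D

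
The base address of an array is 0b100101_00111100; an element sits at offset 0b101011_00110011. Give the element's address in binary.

Add column by column in base 2, right to left:
  0+1 = 1
  0+1 = 1
  1+0 = 1
  1+0 = 1
  1+1 = 0 carry 1
  1+1+1 = 1 carry 1
  0+0+1 = 1
  0+0 = 0
  1+1 = 0 carry 1
  0+1+1 = 0 carry 1
  1+0+1 = 0 carry 1
  0+1+1 = 0 carry 1
  0+0+1 = 1
  1+1 = 0 carry 1
  final carry 1

0b101000001101111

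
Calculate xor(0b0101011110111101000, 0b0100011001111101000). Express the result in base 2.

0b0001000111000000000

XOR bit by bit (1 where the bits differ):
  0101011110111101000
^ 0100011001111101000
= 0001000111000000000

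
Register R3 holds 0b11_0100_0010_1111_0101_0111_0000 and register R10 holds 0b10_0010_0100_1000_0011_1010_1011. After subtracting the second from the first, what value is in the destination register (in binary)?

0b1000111100111000111000101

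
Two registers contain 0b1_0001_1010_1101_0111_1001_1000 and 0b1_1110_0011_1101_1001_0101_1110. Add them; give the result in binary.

0b10111111101011000011110110

Add column by column in base 2, right to left:
  0+0 = 0
  0+1 = 1
  0+1 = 1
  1+1 = 0 carry 1
  1+1+1 = 1 carry 1
  0+0+1 = 1
  0+1 = 1
  1+0 = 1
  1+1 = 0 carry 1
  1+0+1 = 0 carry 1
  1+0+1 = 0 carry 1
  0+1+1 = 0 carry 1
  1+1+1 = 1 carry 1
  0+0+1 = 1
  1+1 = 0 carry 1
  1+1+1 = 1 carry 1
  0+1+1 = 0 carry 1
  1+1+1 = 1 carry 1
  0+0+1 = 1
  1+0 = 1
  1+0 = 1
  0+1 = 1
  0+1 = 1
  0+1 = 1
  1+1 = 0 carry 1
  final carry 1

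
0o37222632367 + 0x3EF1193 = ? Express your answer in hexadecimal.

0xFE3A468A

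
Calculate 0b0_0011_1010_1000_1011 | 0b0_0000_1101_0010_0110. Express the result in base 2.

OR bit by bit (1 where either bit is 1):
  00011101010001011
| 00000110100100110
= 00011111110101111

0b00011111110101111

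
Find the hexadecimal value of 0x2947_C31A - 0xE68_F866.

Subtract column by column in base 16:
  A-6 → 4
  1-6 → B (borrow)
  3-8-1 → A (borrow)
  C-F-1 → C (borrow)
  7-8-1 → E (borrow)
  4-6-1 → D (borrow)
  9-E-1 → A (borrow)
  2-0-1 → 1

0x1ADECAB4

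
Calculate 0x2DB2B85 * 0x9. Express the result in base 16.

0x19B487AD

Multiply each base-16 digit by 9, carrying:
  5×9 = 45 → write D carry 2
  8×9+2 = 74 → write A carry 4
  B×9+4 = 103 → write 7 carry 6
  2×9+6 = 24 → write 8 carry 1
  B×9+1 = 100 → write 4 carry 6
  D×9+6 = 123 → write B carry 7
  2×9+7 = 25 → write 9 carry 1
  remaining carry: 1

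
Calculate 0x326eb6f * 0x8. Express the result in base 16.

0x19375b78

Multiply each base-16 digit by 8, carrying:
  f×8 = 120 → write 8 carry 7
  6×8+7 = 55 → write 7 carry 3
  b×8+3 = 91 → write b carry 5
  e×8+5 = 117 → write 5 carry 7
  6×8+7 = 55 → write 7 carry 3
  2×8+3 = 19 → write 3 carry 1
  3×8+1 = 25 → write 9 carry 1
  remaining carry: 1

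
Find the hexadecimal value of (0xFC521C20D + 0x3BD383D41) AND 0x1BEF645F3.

Add column by column in base 16, right to left:
  D+1 = E
  0+4 = 4
  2+D = F
  C+3 = F
  1+8 = 9
  2+3 = 5
  5+D = 2 carry 1
  C+B+1 = 8 carry 1
  F+3+1 = 3 carry 1
  final carry 1
Sum = 0x138259FF4E; now AND with 0x1BEF645F3:
  1&0=0, 3&1=1, 8&B=8, 2&E=2, 5&F=5, 9&6=0, F&4=4, F&5=5, 4&F=4, E&3=2

0x182504542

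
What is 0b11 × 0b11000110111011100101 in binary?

Multiply each base-2 digit by 3, carrying:
  1×3 = 3 → write 1 carry 1
  0×3+1 = 1 → write 1
  1×3 = 3 → write 1 carry 1
  0×3+1 = 1 → write 1
  0×3 = 0 → write 0
  1×3 = 3 → write 1 carry 1
  1×3+1 = 4 → write 0 carry 2
  1×3+2 = 5 → write 1 carry 2
  0×3+2 = 2 → write 0 carry 1
  1×3+1 = 4 → write 0 carry 2
  1×3+2 = 5 → write 1 carry 2
  1×3+2 = 5 → write 1 carry 2
  0×3+2 = 2 → write 0 carry 1
  1×3+1 = 4 → write 0 carry 2
  1×3+2 = 5 → write 1 carry 2
  0×3+2 = 2 → write 0 carry 1
  0×3+1 = 1 → write 1
  0×3 = 0 → write 0
  1×3 = 3 → write 1 carry 1
  1×3+1 = 4 → write 0 carry 2
  remaining carry: 10

0b1001010100110010101111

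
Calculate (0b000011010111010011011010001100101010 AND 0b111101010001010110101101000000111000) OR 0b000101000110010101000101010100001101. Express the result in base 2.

0b101010111010111001101010100101101

0b000011010111010011011010001100101010 AND 0b111101010001010110101101000000111000 = 0b000001010001010010001000000000101000.
Then OR with 0b000101000110010101000101010100001101.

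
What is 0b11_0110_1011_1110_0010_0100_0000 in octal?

Group the bits in threes: 011 011 010 111 110 001 001 000 000 → 332761100.

0o332761100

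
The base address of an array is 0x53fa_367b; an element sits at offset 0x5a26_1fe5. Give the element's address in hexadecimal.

0xae205660

Add column by column in base 16, right to left:
  b+5 = 0 carry 1
  7+e+1 = 6 carry 1
  6+f+1 = 6 carry 1
  3+1+1 = 5
  a+6 = 0 carry 1
  f+2+1 = 2 carry 1
  3+a+1 = e
  5+5 = a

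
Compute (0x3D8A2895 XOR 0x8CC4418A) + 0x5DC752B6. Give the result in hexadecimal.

0x10F15BBD5

First 0x3D8A2895 XOR 0x8CC4418A = 0xB14E691F.
Add column by column in base 16, right to left:
  F+6 = 5 carry 1
  1+B+1 = D
  9+2 = B
  6+5 = B
  E+7 = 5 carry 1
  4+C+1 = 1 carry 1
  1+D+1 = F
  B+5 = 0 carry 1
  final carry 1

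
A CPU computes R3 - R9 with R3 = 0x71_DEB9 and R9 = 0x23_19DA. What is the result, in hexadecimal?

0x4EC4DF

Subtract column by column in base 16:
  9-A → F (borrow)
  B-D-1 → D (borrow)
  E-9-1 → 4
  D-1 → C
  1-3 → E (borrow)
  7-2-1 → 4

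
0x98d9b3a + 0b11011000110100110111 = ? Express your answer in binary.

0b1001100110110010100001110001

0x98d9b3a = 0b1001100011011001101100111010 in binary.
Add column by column in base 2, right to left:
  0+1 = 1
  1+1 = 0 carry 1
  0+1+1 = 0 carry 1
  1+0+1 = 0 carry 1
  1+1+1 = 1 carry 1
  1+1+1 = 1 carry 1
  0+0+1 = 1
  0+0 = 0
  1+1 = 0 carry 1
  1+0+1 = 0 carry 1
  0+1+1 = 0 carry 1
  1+1+1 = 1 carry 1
  1+0+1 = 0 carry 1
  0+0+1 = 1
  0+0 = 0
  1+1 = 0 carry 1
  1+1+1 = 1 carry 1
  0+0+1 = 1
  1+1 = 0 carry 1
  1+1+1 = 1 carry 1
  0+0+1 = 1
  0+0 = 0
  0+0 = 0
  1+0 = 1
  1+0 = 1
  0+0 = 0
  0+0 = 0
  1+0 = 1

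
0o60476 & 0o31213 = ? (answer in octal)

AND each oct digit independently (no carries):
  6&3=2, 0&1=0, 4&2=0, 7&1=1, 6&3=2

0o20012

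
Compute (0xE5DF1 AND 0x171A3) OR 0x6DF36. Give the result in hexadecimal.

0x6DFB7

0xE5DF1 AND 0x171A3 = 0x051A1.
Then OR with 0x6DF36.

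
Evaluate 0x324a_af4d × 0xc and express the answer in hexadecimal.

0x25b80379c

Multiply each base-16 digit by 12, carrying:
  d×12 = 156 → write c carry 9
  4×12+9 = 57 → write 9 carry 3
  f×12+3 = 183 → write 7 carry 11
  a×12+11 = 131 → write 3 carry 8
  a×12+8 = 128 → write 0 carry 8
  4×12+8 = 56 → write 8 carry 3
  2×12+3 = 27 → write b carry 1
  3×12+1 = 37 → write 5 carry 2
  remaining carry: 2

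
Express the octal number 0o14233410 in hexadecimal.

0x313708

Each octal digit is 3 bits: 1=001 4=100 2=010 3=011 3=011 4=100 1=001 0=000.
Group the bits into nibbles: 0011 0001 0011 0111 0000 1000 → 313708.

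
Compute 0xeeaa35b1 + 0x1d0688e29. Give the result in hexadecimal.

Add column by column in base 16, right to left:
  1+9 = a
  b+2 = d
  5+e = 3 carry 1
  3+8+1 = c
  a+8 = 2 carry 1
  a+6+1 = 1 carry 1
  e+0+1 = f
  e+d = b carry 1
  0+1+1 = 2

0x2bf12c3da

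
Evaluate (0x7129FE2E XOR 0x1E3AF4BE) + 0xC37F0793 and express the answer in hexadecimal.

First 0x7129FE2E XOR 0x1E3AF4BE = 0x6F130A90.
Add column by column in base 16, right to left:
  0+3 = 3
  9+9 = 2 carry 1
  A+7+1 = 2 carry 1
  0+0+1 = 1
  3+F = 2 carry 1
  1+7+1 = 9
  F+3 = 2 carry 1
  6+C+1 = 3 carry 1
  final carry 1

0x132921223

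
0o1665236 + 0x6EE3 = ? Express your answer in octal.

0o1754601

0x6EE3 = 0o67343 in octal.
Add column by column in base 8, right to left:
  6+3 = 1 carry 1
  3+4+1 = 0 carry 1
  2+3+1 = 6
  5+7 = 4 carry 1
  6+6+1 = 5 carry 1
  6+0+1 = 7
  1+0 = 1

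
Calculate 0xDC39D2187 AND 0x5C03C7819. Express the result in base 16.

0x5C01C2001

AND each hex digit independently (no carries):
  D&5=5, C&C=C, 3&0=0, 9&3=1, D&C=C, 2&7=2, 1&8=0, 8&1=0, 7&9=1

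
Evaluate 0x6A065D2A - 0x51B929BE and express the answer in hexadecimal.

0x184D336C

Subtract column by column in base 16:
  A-E → C (borrow)
  2-B-1 → 6 (borrow)
  D-9-1 → 3
  5-2 → 3
  6-9 → D (borrow)
  0-B-1 → 4 (borrow)
  A-1-1 → 8
  6-5 → 1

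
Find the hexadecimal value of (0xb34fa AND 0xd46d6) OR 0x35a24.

0xb5ef6

0xb34fa AND 0xd46d6 = 0x904d2.
Then OR with 0x35a24.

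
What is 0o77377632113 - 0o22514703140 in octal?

Subtract column by column in base 8:
  3-0 → 3
  1-4 → 5 (borrow)
  1-1-1 → 7 (borrow)
  2-3-1 → 6 (borrow)
  3-0-1 → 2
  6-7 → 7 (borrow)
  7-4-1 → 2
  7-1 → 6
  3-5 → 6 (borrow)
  7-2-1 → 4
  7-2 → 5

0o54662726753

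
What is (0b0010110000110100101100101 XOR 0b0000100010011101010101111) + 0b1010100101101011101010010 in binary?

First 0b0010110000110100101100101 XOR 0b0000100010011101010101111 = 0b0010010010101001111001010.
Add column by column in base 2, right to left:
  0+0 = 0
  1+1 = 0 carry 1
  0+0+1 = 1
  1+0 = 1
  0+1 = 1
  0+0 = 0
  1+1 = 0 carry 1
  1+0+1 = 0 carry 1
  1+1+1 = 1 carry 1
  1+1+1 = 1 carry 1
  0+1+1 = 0 carry 1
  0+0+1 = 1
  1+1 = 0 carry 1
  0+0+1 = 1
  1+1 = 0 carry 1
  0+1+1 = 0 carry 1
  1+0+1 = 0 carry 1
  0+1+1 = 0 carry 1
  0+0+1 = 1
  1+0 = 1
  0+1 = 1
  0+0 = 0
  1+1 = 0 carry 1
  0+0+1 = 1
  0+1 = 1

0b1100111000010101100011100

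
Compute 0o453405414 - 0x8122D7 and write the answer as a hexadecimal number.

0o453405414 = 0x4AE0B0C in hexadecimal.
Subtract column by column in base 16:
  C-7 → 5
  0-D → 3 (borrow)
  B-2-1 → 8
  0-2 → E (borrow)
  E-1-1 → C
  A-8 → 2
  4-0 → 4

0x42CE835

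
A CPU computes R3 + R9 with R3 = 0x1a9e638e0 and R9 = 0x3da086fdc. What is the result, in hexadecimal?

Add column by column in base 16, right to left:
  0+c = c
  e+d = b carry 1
  8+f+1 = 8 carry 1
  3+6+1 = a
  6+8 = e
  e+0 = e
  9+a = 3 carry 1
  a+d+1 = 8 carry 1
  1+3+1 = 5

0x583eea8bc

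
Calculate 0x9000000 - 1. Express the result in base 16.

0x8FFFFFF

The trailing 6 digits are 0, so subtracting 1 borrows through: they become F and the next digit up decrements.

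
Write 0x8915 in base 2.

Expand each hex digit to 4 bits: 8=1000 9=1001 1=0001 5=0101.

0b1000100100010101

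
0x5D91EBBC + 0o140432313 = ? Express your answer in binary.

0x5D91EBBC = 0b1011101100100011110101110111100 in binary.
0o140432313 = 0b1100000100011010011001011 in binary.
Add column by column in base 2, right to left:
  0+1 = 1
  0+1 = 1
  1+0 = 1
  1+1 = 0 carry 1
  1+0+1 = 0 carry 1
  1+0+1 = 0 carry 1
  0+1+1 = 0 carry 1
  1+1+1 = 1 carry 1
  1+0+1 = 0 carry 1
  1+0+1 = 0 carry 1
  0+1+1 = 0 carry 1
  1+0+1 = 0 carry 1
  0+1+1 = 0 carry 1
  1+1+1 = 1 carry 1
  1+0+1 = 0 carry 1
  1+0+1 = 0 carry 1
  1+0+1 = 0 carry 1
  0+1+1 = 0 carry 1
  0+0+1 = 1
  0+0 = 0
  1+0 = 1
  0+0 = 0
  0+0 = 0
  1+1 = 0 carry 1
  1+1+1 = 1 carry 1
  0+0+1 = 1
  1+0 = 1
  1+0 = 1
  1+0 = 1
  0+0 = 0
  1+0 = 1

0b1011111000101000010000010000111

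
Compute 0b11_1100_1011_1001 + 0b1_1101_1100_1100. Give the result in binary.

Add column by column in base 2, right to left:
  1+0 = 1
  0+0 = 0
  0+1 = 1
  1+1 = 0 carry 1
  1+0+1 = 0 carry 1
  1+0+1 = 0 carry 1
  0+1+1 = 0 carry 1
  1+1+1 = 1 carry 1
  0+1+1 = 0 carry 1
  0+0+1 = 1
  1+1 = 0 carry 1
  1+1+1 = 1 carry 1
  1+1+1 = 1 carry 1
  1+0+1 = 0 carry 1
  final carry 1

0b101101010000101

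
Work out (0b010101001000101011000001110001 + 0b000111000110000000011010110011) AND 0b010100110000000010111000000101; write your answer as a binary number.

0b10100000000000010011000000100

Add column by column in base 2, right to left:
  1+1 = 0 carry 1
  0+1+1 = 0 carry 1
  0+0+1 = 1
  0+0 = 0
  1+1 = 0 carry 1
  1+1+1 = 1 carry 1
  1+0+1 = 0 carry 1
  0+1+1 = 0 carry 1
  0+0+1 = 1
  0+1 = 1
  0+1 = 1
  0+0 = 0
  1+0 = 1
  1+0 = 1
  0+0 = 0
  1+0 = 1
  0+0 = 0
  1+0 = 1
  0+0 = 0
  0+1 = 1
  0+1 = 1
  1+0 = 1
  0+0 = 0
  0+0 = 0
  1+1 = 0 carry 1
  0+1+1 = 0 carry 1
  1+1+1 = 1 carry 1
  0+0+1 = 1
  1+0 = 1
Sum = 0b11100001110101011011100100100; now AND with 0b010100110000000010111000000101:
  011100001110101011011100100100
& 010100110000000010111000000101
= 010100000000000010011000000100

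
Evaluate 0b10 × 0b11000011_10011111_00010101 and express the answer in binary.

0b1100001110011111000101010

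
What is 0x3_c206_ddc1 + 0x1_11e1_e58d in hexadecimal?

0x4d3e8c34e

Add column by column in base 16, right to left:
  1+d = e
  c+8 = 4 carry 1
  d+5+1 = 3 carry 1
  d+e+1 = c carry 1
  6+1+1 = 8
  0+e = e
  2+1 = 3
  c+1 = d
  3+1 = 4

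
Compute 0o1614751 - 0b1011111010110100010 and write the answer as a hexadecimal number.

0x12447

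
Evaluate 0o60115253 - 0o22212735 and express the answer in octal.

Subtract column by column in base 8:
  3-5 → 6 (borrow)
  5-3-1 → 1
  2-7 → 3 (borrow)
  5-2-1 → 2
  1-1 → 0
  1-2 → 7 (borrow)
  0-2-1 → 5 (borrow)
  6-2-1 → 3

0o35702316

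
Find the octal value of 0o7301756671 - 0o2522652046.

Subtract column by column in base 8:
  1-6 → 3 (borrow)
  7-4-1 → 2
  6-0 → 6
  6-2 → 4
  5-5 → 0
  7-6 → 1
  1-2 → 7 (borrow)
  0-2-1 → 5 (borrow)
  3-5-1 → 5 (borrow)
  7-2-1 → 4

0o4557104623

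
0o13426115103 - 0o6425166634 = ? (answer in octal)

Subtract column by column in base 8:
  3-4 → 7 (borrow)
  0-3-1 → 4 (borrow)
  1-6-1 → 2 (borrow)
  5-6-1 → 6 (borrow)
  1-6-1 → 2 (borrow)
  1-1-1 → 7 (borrow)
  6-5-1 → 0
  2-2 → 0
  4-4 → 0
  3-6 → 5 (borrow)
  1-0-1 → 0

0o5000726247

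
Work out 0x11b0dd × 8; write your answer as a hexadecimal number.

0x8d86e8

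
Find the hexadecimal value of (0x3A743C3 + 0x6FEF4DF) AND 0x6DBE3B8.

Add column by column in base 16, right to left:
  3+F = 2 carry 1
  C+D+1 = A carry 1
  3+4+1 = 8
  4+F = 3 carry 1
  7+E+1 = 6 carry 1
  A+F+1 = A carry 1
  3+6+1 = A
Sum = 0xAA638A2; now AND with 0x6DBE3B8:
  A&6=2, A&D=8, 6&B=2, 3&E=2, 8&3=0, A&B=A, 2&8=0

0x28220A0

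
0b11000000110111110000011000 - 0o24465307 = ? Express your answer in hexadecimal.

0x2b11151

0b11000000110111110000011000 = 0x3037c18 in hexadecimal.
0o24465307 = 0x526ac7 in hexadecimal.
Subtract column by column in base 16:
  8-7 → 1
  1-c → 5 (borrow)
  c-a-1 → 1
  7-6 → 1
  3-2 → 1
  0-5 → b (borrow)
  3-0-1 → 2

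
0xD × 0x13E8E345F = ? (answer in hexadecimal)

0x102D38A8D3

Multiply each base-16 digit by 13, carrying:
  F×13 = 195 → write 3 carry 12
  5×13+12 = 77 → write D carry 4
  4×13+4 = 56 → write 8 carry 3
  3×13+3 = 42 → write A carry 2
  E×13+2 = 184 → write 8 carry 11
  8×13+11 = 115 → write 3 carry 7
  E×13+7 = 189 → write D carry 11
  3×13+11 = 50 → write 2 carry 3
  1×13+3 = 16 → write 0 carry 1
  remaining carry: 1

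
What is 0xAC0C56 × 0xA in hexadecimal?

0x6B87B5C

Multiply each base-16 digit by 10, carrying:
  6×10 = 60 → write C carry 3
  5×10+3 = 53 → write 5 carry 3
  C×10+3 = 123 → write B carry 7
  0×10+7 = 7 → write 7
  C×10 = 120 → write 8 carry 7
  A×10+7 = 107 → write B carry 6
  remaining carry: 6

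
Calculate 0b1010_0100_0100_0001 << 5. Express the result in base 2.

Left shift by 5: append 5 zero bits.

0b101001000100000100000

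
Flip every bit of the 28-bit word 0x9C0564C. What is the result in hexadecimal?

0x63FA9B3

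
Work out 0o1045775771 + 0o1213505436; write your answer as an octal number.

Add column by column in base 8, right to left:
  1+6 = 7
  7+3 = 2 carry 1
  7+4+1 = 4 carry 1
  5+5+1 = 3 carry 1
  7+0+1 = 0 carry 1
  7+5+1 = 5 carry 1
  5+3+1 = 1 carry 1
  4+1+1 = 6
  0+2 = 2
  1+1 = 2

0o2261503427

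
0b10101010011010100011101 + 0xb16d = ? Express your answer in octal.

0b10101010011010100011101 = 0o25232435 in octal.
0xb16d = 0o130555 in octal.
Add column by column in base 8, right to left:
  5+5 = 2 carry 1
  3+5+1 = 1 carry 1
  4+5+1 = 2 carry 1
  2+0+1 = 3
  3+3 = 6
  2+1 = 3
  5+0 = 5
  2+0 = 2

0o25363212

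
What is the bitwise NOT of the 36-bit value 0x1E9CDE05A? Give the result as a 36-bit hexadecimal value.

Each hex digit d becomes F−d:
  1→E, E→1, 9→6, C→3, D→2, E→1, 0→F, 5→A, A→5

0xE16321FA5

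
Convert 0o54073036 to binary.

0b101100000111011000011110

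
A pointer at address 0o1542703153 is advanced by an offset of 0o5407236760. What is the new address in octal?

Add column by column in base 8, right to left:
  3+0 = 3
  5+6 = 3 carry 1
  1+7+1 = 1 carry 1
  3+6+1 = 2 carry 1
  0+3+1 = 4
  7+2 = 1 carry 1
  2+7+1 = 2 carry 1
  4+0+1 = 5
  5+4 = 1 carry 1
  1+5+1 = 7

0o7152142133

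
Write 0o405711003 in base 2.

0b100000101111001001000000011

Each octal digit is 3 bits: 4=100 0=000 5=101 7=111 1=001 1=001 0=000 0=000 3=011.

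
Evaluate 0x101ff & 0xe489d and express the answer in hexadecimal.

0x0009d

AND each hex digit independently (no carries):
  1&e=0, 0&4=0, 1&8=0, f&9=9, f&d=d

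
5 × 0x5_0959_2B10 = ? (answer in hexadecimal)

Multiply each base-16 digit by 5, carrying:
  0×5 = 0 → write 0
  1×5 = 5 → write 5
  B×5 = 55 → write 7 carry 3
  2×5+3 = 13 → write D
  9×5 = 45 → write D carry 2
  5×5+2 = 27 → write B carry 1
  9×5+1 = 46 → write E carry 2
  0×5+2 = 2 → write 2
  5×5 = 25 → write 9 carry 1
  remaining carry: 1

0x192EBDD750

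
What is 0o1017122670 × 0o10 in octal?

0o10171226700

Multiply each base-8 digit by 8, carrying:
  0×8 = 0 → write 0
  7×8 = 56 → write 0 carry 7
  6×8+7 = 55 → write 7 carry 6
  2×8+6 = 22 → write 6 carry 2
  2×8+2 = 18 → write 2 carry 2
  1×8+2 = 10 → write 2 carry 1
  7×8+1 = 57 → write 1 carry 7
  1×8+7 = 15 → write 7 carry 1
  0×8+1 = 1 → write 1
  1×8 = 8 → write 0 carry 1
  remaining carry: 1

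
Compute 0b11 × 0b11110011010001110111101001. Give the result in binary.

0b1011011001110101100110111011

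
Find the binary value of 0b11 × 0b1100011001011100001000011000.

Multiply each base-2 digit by 3, carrying:
  0×3 = 0 → write 0
  0×3 = 0 → write 0
  0×3 = 0 → write 0
  1×3 = 3 → write 1 carry 1
  1×3+1 = 4 → write 0 carry 2
  0×3+2 = 2 → write 0 carry 1
  0×3+1 = 1 → write 1
  0×3 = 0 → write 0
  0×3 = 0 → write 0
  1×3 = 3 → write 1 carry 1
  0×3+1 = 1 → write 1
  0×3 = 0 → write 0
  0×3 = 0 → write 0
  0×3 = 0 → write 0
  1×3 = 3 → write 1 carry 1
  1×3+1 = 4 → write 0 carry 2
  1×3+2 = 5 → write 1 carry 2
  0×3+2 = 2 → write 0 carry 1
  1×3+1 = 4 → write 0 carry 2
  0×3+2 = 2 → write 0 carry 1
  0×3+1 = 1 → write 1
  1×3 = 3 → write 1 carry 1
  1×3+1 = 4 → write 0 carry 2
  0×3+2 = 2 → write 0 carry 1
  0×3+1 = 1 → write 1
  0×3 = 0 → write 0
  1×3 = 3 → write 1 carry 1
  1×3+1 = 4 → write 0 carry 2
  remaining carry: 10

0b100101001100010100011001001000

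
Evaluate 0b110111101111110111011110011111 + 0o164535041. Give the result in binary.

0o164535041 = 0b1110100101011101000100001 in binary.
Add column by column in base 2, right to left:
  1+1 = 0 carry 1
  1+0+1 = 0 carry 1
  1+0+1 = 0 carry 1
  1+0+1 = 0 carry 1
  1+0+1 = 0 carry 1
  0+1+1 = 0 carry 1
  0+0+1 = 1
  1+0 = 1
  1+0 = 1
  1+1 = 0 carry 1
  1+0+1 = 0 carry 1
  0+1+1 = 0 carry 1
  1+1+1 = 1 carry 1
  1+1+1 = 1 carry 1
  1+0+1 = 0 carry 1
  0+1+1 = 0 carry 1
  1+0+1 = 0 carry 1
  1+1+1 = 1 carry 1
  1+0+1 = 0 carry 1
  1+0+1 = 0 carry 1
  1+1+1 = 1 carry 1
  1+0+1 = 0 carry 1
  0+1+1 = 0 carry 1
  1+1+1 = 1 carry 1
  1+1+1 = 1 carry 1
  1+0+1 = 0 carry 1
  1+0+1 = 0 carry 1
  0+0+1 = 1
  1+0 = 1
  1+0 = 1

0b111001100100100011000111000000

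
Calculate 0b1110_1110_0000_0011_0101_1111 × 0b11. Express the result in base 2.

0b10110010100000101000011101

Multiply each base-2 digit by 3, carrying:
  1×3 = 3 → write 1 carry 1
  1×3+1 = 4 → write 0 carry 2
  1×3+2 = 5 → write 1 carry 2
  1×3+2 = 5 → write 1 carry 2
  1×3+2 = 5 → write 1 carry 2
  0×3+2 = 2 → write 0 carry 1
  1×3+1 = 4 → write 0 carry 2
  0×3+2 = 2 → write 0 carry 1
  1×3+1 = 4 → write 0 carry 2
  1×3+2 = 5 → write 1 carry 2
  0×3+2 = 2 → write 0 carry 1
  0×3+1 = 1 → write 1
  0×3 = 0 → write 0
  0×3 = 0 → write 0
  0×3 = 0 → write 0
  0×3 = 0 → write 0
  0×3 = 0 → write 0
  1×3 = 3 → write 1 carry 1
  1×3+1 = 4 → write 0 carry 2
  1×3+2 = 5 → write 1 carry 2
  0×3+2 = 2 → write 0 carry 1
  1×3+1 = 4 → write 0 carry 2
  1×3+2 = 5 → write 1 carry 2
  1×3+2 = 5 → write 1 carry 2
  remaining carry: 10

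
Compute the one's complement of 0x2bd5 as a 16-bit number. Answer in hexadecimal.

0xd42a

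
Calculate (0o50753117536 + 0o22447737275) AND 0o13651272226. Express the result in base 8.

Add column by column in base 8, right to left:
  6+5 = 3 carry 1
  3+7+1 = 3 carry 1
  5+2+1 = 0 carry 1
  7+7+1 = 7 carry 1
  1+3+1 = 5
  1+7 = 0 carry 1
  3+7+1 = 3 carry 1
  5+4+1 = 2 carry 1
  7+4+1 = 4 carry 1
  0+2+1 = 3
  5+2 = 7
Sum = 0o73423057033; now AND with 0o13651272226:
  7&1=1, 3&3=3, 4&6=4, 2&5=0, 3&1=1, 0&2=0, 5&7=5, 7&2=2, 0&2=0, 3&2=2, 3&6=2

0o13401052022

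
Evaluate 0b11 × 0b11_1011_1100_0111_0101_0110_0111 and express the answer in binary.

Multiply each base-2 digit by 3, carrying:
  1×3 = 3 → write 1 carry 1
  1×3+1 = 4 → write 0 carry 2
  1×3+2 = 5 → write 1 carry 2
  0×3+2 = 2 → write 0 carry 1
  0×3+1 = 1 → write 1
  1×3 = 3 → write 1 carry 1
  1×3+1 = 4 → write 0 carry 2
  0×3+2 = 2 → write 0 carry 1
  1×3+1 = 4 → write 0 carry 2
  0×3+2 = 2 → write 0 carry 1
  1×3+1 = 4 → write 0 carry 2
  0×3+2 = 2 → write 0 carry 1
  1×3+1 = 4 → write 0 carry 2
  1×3+2 = 5 → write 1 carry 2
  1×3+2 = 5 → write 1 carry 2
  0×3+2 = 2 → write 0 carry 1
  0×3+1 = 1 → write 1
  0×3 = 0 → write 0
  1×3 = 3 → write 1 carry 1
  1×3+1 = 4 → write 0 carry 2
  1×3+2 = 5 → write 1 carry 2
  1×3+2 = 5 → write 1 carry 2
  0×3+2 = 2 → write 0 carry 1
  1×3+1 = 4 → write 0 carry 2
  1×3+2 = 5 → write 1 carry 2
  1×3+2 = 5 → write 1 carry 2
  remaining carry: 10

0b1011001101010110000000110101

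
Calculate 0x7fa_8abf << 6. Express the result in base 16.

0x1fea2afc0

6 bits is not a whole number of base-16 digits; in binary: 111111110101000101010111111 << 6 = 111111110101000101010111111000000.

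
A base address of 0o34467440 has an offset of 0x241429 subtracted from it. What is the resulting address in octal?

0x241429 = 0o11012051 in octal.
Subtract column by column in base 8:
  0-1 → 7 (borrow)
  4-5-1 → 6 (borrow)
  4-0-1 → 3
  7-2 → 5
  6-1 → 5
  4-0 → 4
  4-1 → 3
  3-1 → 2

0o23455367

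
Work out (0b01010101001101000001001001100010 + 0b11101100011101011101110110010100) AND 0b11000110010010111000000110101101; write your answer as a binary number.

0b1000000000010011000000110100100

Add column by column in base 2, right to left:
  0+0 = 0
  1+0 = 1
  0+1 = 1
  0+0 = 0
  0+1 = 1
  1+0 = 1
  1+0 = 1
  0+1 = 1
  0+1 = 1
  1+0 = 1
  0+1 = 1
  0+1 = 1
  1+1 = 0 carry 1
  0+0+1 = 1
  0+1 = 1
  0+1 = 1
  0+1 = 1
  0+0 = 0
  1+1 = 0 carry 1
  0+0+1 = 1
  1+1 = 0 carry 1
  1+1+1 = 1 carry 1
  0+1+1 = 0 carry 1
  0+0+1 = 1
  1+0 = 1
  0+0 = 0
  1+1 = 0 carry 1
  0+1+1 = 0 carry 1
  1+0+1 = 0 carry 1
  0+1+1 = 0 carry 1
  1+1+1 = 1 carry 1
  0+1+1 = 0 carry 1
  final carry 1
Sum = 0b101000001101010011110111111110110; now AND with 0b11000110010010111000000110101101:
  101000001101010011110111111110110
& 011000110010010111000000110101101
= 001000000000010011000000110100100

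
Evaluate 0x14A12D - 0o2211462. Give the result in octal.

0o2706773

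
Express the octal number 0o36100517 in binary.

0b11110001000000101001111

Each octal digit is 3 bits: 3=011 6=110 1=001 0=000 0=000 5=101 1=001 7=111.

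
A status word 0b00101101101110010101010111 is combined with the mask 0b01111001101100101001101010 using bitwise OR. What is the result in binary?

0b01111101101110111101111111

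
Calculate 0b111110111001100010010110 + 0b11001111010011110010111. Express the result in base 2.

0b1011000110100000000101101

Add column by column in base 2, right to left:
  0+1 = 1
  1+1 = 0 carry 1
  1+1+1 = 1 carry 1
  0+0+1 = 1
  1+1 = 0 carry 1
  0+0+1 = 1
  0+0 = 0
  1+1 = 0 carry 1
  0+1+1 = 0 carry 1
  0+1+1 = 0 carry 1
  0+1+1 = 0 carry 1
  1+0+1 = 0 carry 1
  1+0+1 = 0 carry 1
  0+1+1 = 0 carry 1
  0+0+1 = 1
  1+1 = 0 carry 1
  1+1+1 = 1 carry 1
  1+1+1 = 1 carry 1
  0+1+1 = 0 carry 1
  1+0+1 = 0 carry 1
  1+0+1 = 0 carry 1
  1+1+1 = 1 carry 1
  1+1+1 = 1 carry 1
  1+0+1 = 0 carry 1
  final carry 1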